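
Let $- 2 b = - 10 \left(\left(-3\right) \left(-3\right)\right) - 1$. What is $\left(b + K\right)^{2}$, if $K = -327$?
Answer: $\frac{316969}{4} \approx 79242.0$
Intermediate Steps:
$b = \frac{91}{2}$ ($b = - \frac{- 10 \left(\left(-3\right) \left(-3\right)\right) - 1}{2} = - \frac{\left(-10\right) 9 - 1}{2} = - \frac{-90 - 1}{2} = \left(- \frac{1}{2}\right) \left(-91\right) = \frac{91}{2} \approx 45.5$)
$\left(b + K\right)^{2} = \left(\frac{91}{2} - 327\right)^{2} = \left(- \frac{563}{2}\right)^{2} = \frac{316969}{4}$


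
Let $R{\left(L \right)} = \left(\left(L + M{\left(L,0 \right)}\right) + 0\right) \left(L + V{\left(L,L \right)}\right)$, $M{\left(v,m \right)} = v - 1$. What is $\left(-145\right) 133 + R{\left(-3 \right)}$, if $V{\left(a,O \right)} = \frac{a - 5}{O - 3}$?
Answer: $- \frac{57820}{3} \approx -19273.0$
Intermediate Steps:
$V{\left(a,O \right)} = \frac{-5 + a}{-3 + O}$
$M{\left(v,m \right)} = -1 + v$
$R{\left(L \right)} = \left(-1 + 2 L\right) \left(L + \frac{-5 + L}{-3 + L}\right)$ ($R{\left(L \right)} = \left(\left(L + \left(-1 + L\right)\right) + 0\right) \left(L + \frac{-5 + L}{-3 + L}\right) = \left(\left(-1 + 2 L\right) + 0\right) \left(L + \frac{-5 + L}{-3 + L}\right) = \left(-1 + 2 L\right) \left(L + \frac{-5 + L}{-3 + L}\right)$)
$\left(-145\right) 133 + R{\left(-3 \right)} = \left(-145\right) 133 + \frac{5 - -24 - 5 \left(-3\right)^{2} + 2 \left(-3\right)^{3}}{-3 - 3} = -19285 + \frac{5 + 24 - 45 + 2 \left(-27\right)}{-6} = -19285 - \frac{5 + 24 - 45 - 54}{6} = -19285 - - \frac{35}{3} = -19285 + \frac{35}{3} = - \frac{57820}{3}$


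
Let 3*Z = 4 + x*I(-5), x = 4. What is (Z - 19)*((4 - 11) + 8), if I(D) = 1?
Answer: -49/3 ≈ -16.333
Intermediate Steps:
Z = 8/3 (Z = (4 + 4*1)/3 = (4 + 4)/3 = (⅓)*8 = 8/3 ≈ 2.6667)
(Z - 19)*((4 - 11) + 8) = (8/3 - 19)*((4 - 11) + 8) = -49*(-7 + 8)/3 = -49/3*1 = -49/3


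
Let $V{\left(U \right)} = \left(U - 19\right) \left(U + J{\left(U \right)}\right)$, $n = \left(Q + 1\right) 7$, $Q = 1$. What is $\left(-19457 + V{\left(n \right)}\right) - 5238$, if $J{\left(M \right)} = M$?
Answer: $-24835$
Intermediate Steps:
$n = 14$ ($n = \left(1 + 1\right) 7 = 2 \cdot 7 = 14$)
$V{\left(U \right)} = 2 U \left(-19 + U\right)$ ($V{\left(U \right)} = \left(U - 19\right) \left(U + U\right) = \left(-19 + U\right) 2 U = 2 U \left(-19 + U\right)$)
$\left(-19457 + V{\left(n \right)}\right) - 5238 = \left(-19457 + 2 \cdot 14 \left(-19 + 14\right)\right) - 5238 = \left(-19457 + 2 \cdot 14 \left(-5\right)\right) - 5238 = \left(-19457 - 140\right) - 5238 = -19597 - 5238 = -24835$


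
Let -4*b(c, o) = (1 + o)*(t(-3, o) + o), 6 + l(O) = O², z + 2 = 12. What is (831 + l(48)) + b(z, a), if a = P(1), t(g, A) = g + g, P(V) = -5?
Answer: 3118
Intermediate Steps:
t(g, A) = 2*g
z = 10 (z = -2 + 12 = 10)
a = -5
l(O) = -6 + O²
b(c, o) = -(1 + o)*(-6 + o)/4 (b(c, o) = -(1 + o)*(2*(-3) + o)/4 = -(1 + o)*(-6 + o)/4)
(831 + l(48)) + b(z, a) = (831 + (-6 + 48²)) + (3/2 - ¼*(-5)² + (5/4)*(-5)) = (831 + (-6 + 2304)) + (3/2 - ¼*25 - 25/4) = (831 + 2298) + (3/2 - 25/4 - 25/4) = 3129 - 11 = 3118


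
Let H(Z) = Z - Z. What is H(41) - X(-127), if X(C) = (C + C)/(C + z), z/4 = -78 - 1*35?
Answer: -254/579 ≈ -0.43869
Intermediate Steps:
z = -452 (z = 4*(-78 - 1*35) = 4*(-78 - 35) = 4*(-113) = -452)
H(Z) = 0
X(C) = 2*C/(-452 + C) (X(C) = (C + C)/(C - 452) = (2*C)/(-452 + C) = 2*C/(-452 + C))
H(41) - X(-127) = 0 - 2*(-127)/(-452 - 127) = 0 - 2*(-127)/(-579) = 0 - 2*(-127)*(-1)/579 = 0 - 1*254/579 = 0 - 254/579 = -254/579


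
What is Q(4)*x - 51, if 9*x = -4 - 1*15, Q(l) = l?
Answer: -535/9 ≈ -59.444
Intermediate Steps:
x = -19/9 (x = (-4 - 1*15)/9 = (-4 - 15)/9 = (⅑)*(-19) = -19/9 ≈ -2.1111)
Q(4)*x - 51 = 4*(-19/9) - 51 = -76/9 - 51 = -535/9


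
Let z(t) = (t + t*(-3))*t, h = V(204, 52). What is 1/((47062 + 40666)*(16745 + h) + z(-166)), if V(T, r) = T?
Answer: 1/1486846760 ≈ 6.7256e-10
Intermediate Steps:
h = 204
z(t) = -2*t**2 (z(t) = (t - 3*t)*t = (-2*t)*t = -2*t**2)
1/((47062 + 40666)*(16745 + h) + z(-166)) = 1/((47062 + 40666)*(16745 + 204) - 2*(-166)**2) = 1/(87728*16949 - 2*27556) = 1/(1486901872 - 55112) = 1/1486846760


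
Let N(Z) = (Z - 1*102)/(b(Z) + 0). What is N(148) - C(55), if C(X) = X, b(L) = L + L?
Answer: -8117/148 ≈ -54.845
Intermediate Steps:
b(L) = 2*L
N(Z) = (-102 + Z)/(2*Z) (N(Z) = (Z - 1*102)/(2*Z + 0) = (Z - 102)/((2*Z)) = (-102 + Z)*(1/(2*Z)) = (-102 + Z)/(2*Z))
N(148) - C(55) = (½)*(-102 + 148)/148 - 1*55 = (½)*(1/148)*46 - 55 = 23/148 - 55 = -8117/148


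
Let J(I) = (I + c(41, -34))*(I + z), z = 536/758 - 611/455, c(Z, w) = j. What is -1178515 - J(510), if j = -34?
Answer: -2692742681/1895 ≈ -1.4210e+6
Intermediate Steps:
c(Z, w) = -34
z = -8433/13265 (z = 536*(1/758) - 611*1/455 = 268/379 - 47/35 = -8433/13265 ≈ -0.63573)
J(I) = (-34 + I)*(-8433/13265 + I) (J(I) = (I - 34)*(I - 8433/13265) = (-34 + I)*(-8433/13265 + I))
-1178515 - J(510) = -1178515 - (286722/13265 + 510² - 459443/13265*510) = -1178515 - (286722/13265 + 260100 - 46863186/2653) = -1178515 - 1*459456756/1895 = -1178515 - 459456756/1895 = -2692742681/1895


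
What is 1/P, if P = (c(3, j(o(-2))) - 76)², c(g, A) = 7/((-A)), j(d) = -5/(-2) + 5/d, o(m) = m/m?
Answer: 225/1331716 ≈ 0.00016895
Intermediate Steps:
o(m) = 1
j(d) = 5/2 + 5/d (j(d) = -5*(-½) + 5/d = 5/2 + 5/d)
c(g, A) = -7/A (c(g, A) = 7*(-1/A) = -7/A)
P = 1331716/225 (P = (-7/(5/2 + 5/1) - 76)² = (-7/(5/2 + 5*1) - 76)² = (-7/(5/2 + 5) - 76)² = (-7/15/2 - 76)² = (-7*2/15 - 76)² = (-14/15 - 76)² = (-1154/15)² = 1331716/225 ≈ 5918.7)
1/P = 1/(1331716/225) = 225/1331716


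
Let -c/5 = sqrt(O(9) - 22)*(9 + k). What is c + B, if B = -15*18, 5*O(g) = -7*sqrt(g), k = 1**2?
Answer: -270 - 10*I*sqrt(655) ≈ -270.0 - 255.93*I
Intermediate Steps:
k = 1
O(g) = -7*sqrt(g)/5 (O(g) = (-7*sqrt(g))/5 = -7*sqrt(g)/5)
B = -270
c = -10*I*sqrt(655) (c = -5*sqrt(-7*sqrt(9)/5 - 22)*(9 + 1) = -5*sqrt(-7/5*3 - 22)*10 = -5*sqrt(-21/5 - 22)*10 = -5*sqrt(-131/5)*10 = -5*I*sqrt(655)/5*10 = -10*I*sqrt(655) ≈ -255.93*I)
c + B = -10*I*sqrt(655) - 270 = -270 - 10*I*sqrt(655)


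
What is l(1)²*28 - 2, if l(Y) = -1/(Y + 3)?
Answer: -¼ ≈ -0.25000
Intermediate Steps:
l(Y) = -1/(3 + Y)
l(1)²*28 - 2 = (-1/(3 + 1))²*28 - 2 = (-1/4)²*28 - 2 = (-1*¼)²*28 - 2 = (-¼)²*28 - 2 = (1/16)*28 - 2 = 7/4 - 2 = -¼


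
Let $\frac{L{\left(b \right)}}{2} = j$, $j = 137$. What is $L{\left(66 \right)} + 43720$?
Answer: $43994$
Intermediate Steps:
$L{\left(b \right)} = 274$ ($L{\left(b \right)} = 2 \cdot 137 = 274$)
$L{\left(66 \right)} + 43720 = 274 + 43720 = 43994$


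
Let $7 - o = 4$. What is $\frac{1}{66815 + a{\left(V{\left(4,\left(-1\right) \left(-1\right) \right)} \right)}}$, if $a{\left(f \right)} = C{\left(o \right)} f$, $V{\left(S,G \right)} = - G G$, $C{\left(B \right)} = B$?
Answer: $\frac{1}{66812} \approx 1.4967 \cdot 10^{-5}$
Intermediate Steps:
$o = 3$ ($o = 7 - 4 = 3$)
$V{\left(S,G \right)} = - G^{2}$
$a{\left(f \right)} = 3 f$
$\frac{1}{66815 + a{\left(V{\left(4,\left(-1\right) \left(-1\right) \right)} \right)}} = \frac{1}{66815 + 3 \left(- \left(\left(-1\right) \left(-1\right)\right)^{2}\right)} = \frac{1}{66815 + 3 \left(- 1^{2}\right)} = \frac{1}{66815 + 3 \left(\left(-1\right) 1\right)} = \frac{1}{66815 + 3 \left(-1\right)} = \frac{1}{66815 - 3} = \frac{1}{66812}$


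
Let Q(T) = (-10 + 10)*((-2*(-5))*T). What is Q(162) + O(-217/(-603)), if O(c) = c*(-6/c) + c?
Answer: -3401/603 ≈ -5.6401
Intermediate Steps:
Q(T) = 0 (Q(T) = 0*(10*T) = 0)
O(c) = -6 + c
Q(162) + O(-217/(-603)) = 0 + (-6 - 217/(-603)) = 0 + (-6 - 217*(-1/603)) = 0 + (-6 + 217/603) = 0 - 3401/603 = -3401/603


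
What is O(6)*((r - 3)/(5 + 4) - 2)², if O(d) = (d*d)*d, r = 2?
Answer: 2888/3 ≈ 962.67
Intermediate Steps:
O(d) = d³ (O(d) = d²*d = d³)
O(6)*((r - 3)/(5 + 4) - 2)² = 6³*((2 - 3)/(5 + 4) - 2)² = 216*(-1/9 - 2)² = 216*(-1*⅑ - 2)² = 216*(-⅑ - 2)² = 216*(-19/9)² = 216*(361/81) = 2888/3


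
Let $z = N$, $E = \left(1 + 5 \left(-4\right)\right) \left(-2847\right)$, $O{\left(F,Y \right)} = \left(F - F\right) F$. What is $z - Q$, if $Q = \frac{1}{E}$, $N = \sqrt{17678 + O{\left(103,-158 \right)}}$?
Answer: $- \frac{1}{54093} + \sqrt{17678} \approx 132.96$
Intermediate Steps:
$O{\left(F,Y \right)} = 0$ ($O{\left(F,Y \right)} = 0 F = 0$)
$E = 54093$ ($E = \left(1 - 20\right) \left(-2847\right) = \left(-19\right) \left(-2847\right) = 54093$)
$N = \sqrt{17678}$ ($N = \sqrt{17678 + 0} = \sqrt{17678} \approx 132.96$)
$z = \sqrt{17678} \approx 132.96$
$Q = \frac{1}{54093} \approx 1.8487 \cdot 10^{-5}$
$z - Q = \sqrt{17678} - \frac{1}{54093} = - \frac{1}{54093} + \sqrt{17678}$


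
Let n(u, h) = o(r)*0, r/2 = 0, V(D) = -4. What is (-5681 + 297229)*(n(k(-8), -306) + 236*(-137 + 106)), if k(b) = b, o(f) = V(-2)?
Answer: -2132965168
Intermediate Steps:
r = 0 (r = 2*0 = 0)
o(f) = -4
n(u, h) = 0 (n(u, h) = -4*0 = 0)
(-5681 + 297229)*(n(k(-8), -306) + 236*(-137 + 106)) = (-5681 + 297229)*(0 + 236*(-137 + 106)) = 291548*(0 + 236*(-31)) = 291548*(0 - 7316) = 291548*(-7316) = -2132965168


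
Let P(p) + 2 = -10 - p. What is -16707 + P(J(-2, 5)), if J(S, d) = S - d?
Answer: -16712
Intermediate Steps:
P(p) = -12 - p (P(p) = -2 + (-10 - p) = -12 - p)
-16707 + P(J(-2, 5)) = -16707 + (-12 - (-2 - 1*5)) = -16707 + (-12 - (-2 - 5)) = -16707 + (-12 - 1*(-7)) = -16707 + (-12 + 7) = -16707 - 5 = -16712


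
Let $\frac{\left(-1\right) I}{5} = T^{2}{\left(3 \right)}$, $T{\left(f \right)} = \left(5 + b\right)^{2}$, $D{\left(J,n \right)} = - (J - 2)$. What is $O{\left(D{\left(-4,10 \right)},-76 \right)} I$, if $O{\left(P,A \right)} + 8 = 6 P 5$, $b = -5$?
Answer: $0$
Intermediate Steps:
$D{\left(J,n \right)} = 2 - J$ ($D{\left(J,n \right)} = - (J - 2) = - (-2 + J) = 2 - J$)
$T{\left(f \right)} = 0$ ($T{\left(f \right)} = \left(5 - 5\right)^{2} = 0^{2} = 0$)
$O{\left(P,A \right)} = -8 + 30 P$ ($O{\left(P,A \right)} = -8 + 6 P 5 = -8 + 30 P$)
$I = 0$ ($I = - 5 \cdot 0^{2} = \left(-5\right) 0 = 0$)
$O{\left(D{\left(-4,10 \right)},-76 \right)} I = \left(-8 + 30 \left(2 - -4\right)\right) 0 = \left(-8 + 30 \left(2 + 4\right)\right) 0 = \left(-8 + 30 \cdot 6\right) 0 = \left(-8 + 180\right) 0 = 172 \cdot 0 = 0$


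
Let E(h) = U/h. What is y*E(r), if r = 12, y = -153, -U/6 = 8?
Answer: 612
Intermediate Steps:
U = -48 (U = -6*8 = -48)
E(h) = -48/h
y*E(r) = -(-7344)/12 = -153*(-4) = 612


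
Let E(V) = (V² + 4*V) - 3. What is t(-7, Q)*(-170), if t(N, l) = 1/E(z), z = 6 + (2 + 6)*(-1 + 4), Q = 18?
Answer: -170/1017 ≈ -0.16716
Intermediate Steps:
z = 30 (z = 6 + 8*3 = 6 + 24 = 30)
E(V) = -3 + V² + 4*V
t(N, l) = 1/1017 (t(N, l) = 1/(-3 + 30² + 4*30) = 1/(-3 + 900 + 120) = 1/1017)
t(-7, Q)*(-170) = (1/1017)*(-170) = -170/1017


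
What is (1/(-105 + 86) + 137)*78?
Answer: 202956/19 ≈ 10682.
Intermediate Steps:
(1/(-105 + 86) + 137)*78 = (1/(-19) + 137)*78 = (-1/19 + 137)*78 = (2602/19)*78 = 202956/19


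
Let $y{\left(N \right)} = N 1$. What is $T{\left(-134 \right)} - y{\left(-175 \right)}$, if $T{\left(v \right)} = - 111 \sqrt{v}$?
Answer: $175 - 111 i \sqrt{134} \approx 175.0 - 1284.9 i$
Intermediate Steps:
$y{\left(N \right)} = N$
$T{\left(-134 \right)} - y{\left(-175 \right)} = - 111 \sqrt{-134} - -175 = - 111 i \sqrt{134} + 175 = 175 - 111 i \sqrt{134}$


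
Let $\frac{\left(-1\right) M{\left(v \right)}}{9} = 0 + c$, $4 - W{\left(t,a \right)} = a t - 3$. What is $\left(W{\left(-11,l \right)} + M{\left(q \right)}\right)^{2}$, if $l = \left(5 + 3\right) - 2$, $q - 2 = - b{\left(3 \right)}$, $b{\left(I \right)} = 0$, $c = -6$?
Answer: $16129$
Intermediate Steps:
$q = 2$ ($q = 2 - 0 = 2 + 0 = 2$)
$l = 6$ ($l = 8 - 2 = 6$)
$W{\left(t,a \right)} = 7 - a t$ ($W{\left(t,a \right)} = 4 - \left(a t - 3\right) = 4 - \left(-3 + a t\right) = 7 - a t$)
$M{\left(v \right)} = 54$ ($M{\left(v \right)} = - 9 \left(0 - 6\right) = \left(-9\right) \left(-6\right) = 54$)
$\left(W{\left(-11,l \right)} + M{\left(q \right)}\right)^{2} = \left(\left(7 - 6 \left(-11\right)\right) + 54\right)^{2} = \left(\left(7 + 66\right) + 54\right)^{2} = \left(73 + 54\right)^{2} = 127^{2} = 16129$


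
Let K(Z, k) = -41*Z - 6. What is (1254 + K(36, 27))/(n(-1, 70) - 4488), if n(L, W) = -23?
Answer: 228/4511 ≈ 0.050543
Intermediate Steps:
K(Z, k) = -6 - 41*Z
(1254 + K(36, 27))/(n(-1, 70) - 4488) = (1254 + (-6 - 41*36))/(-23 - 4488) = (1254 + (-6 - 1476))/(-4511) = (1254 - 1482)*(-1/4511) = -228*(-1/4511) = 228/4511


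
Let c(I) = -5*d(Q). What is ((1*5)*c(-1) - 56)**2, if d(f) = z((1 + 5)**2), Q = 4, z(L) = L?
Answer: 913936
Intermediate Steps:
d(f) = 36 (d(f) = (1 + 5)**2 = 6**2 = 36)
c(I) = -180 (c(I) = -5*36 = -180)
((1*5)*c(-1) - 56)**2 = ((1*5)*(-180) - 56)**2 = (5*(-180) - 56)**2 = (-900 - 56)**2 = (-956)**2 = 913936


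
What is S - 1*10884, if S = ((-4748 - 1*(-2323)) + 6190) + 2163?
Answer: -4956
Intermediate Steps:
S = 5928 (S = ((-4748 + 2323) + 6190) + 2163 = (-2425 + 6190) + 2163 = 3765 + 2163 = 5928)
S - 1*10884 = 5928 - 1*10884 = 5928 - 10884 = -4956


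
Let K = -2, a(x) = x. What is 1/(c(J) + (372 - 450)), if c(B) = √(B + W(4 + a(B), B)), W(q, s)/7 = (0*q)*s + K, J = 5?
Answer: -26/2031 - I/2031 ≈ -0.012802 - 0.00049237*I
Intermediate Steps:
W(q, s) = -14 (W(q, s) = 7*((0*q)*s - 2) = 7*(0*s - 2) = 7*(0 - 2) = 7*(-2) = -14)
c(B) = √(-14 + B) (c(B) = √(B - 14) = √(-14 + B))
1/(c(J) + (372 - 450)) = 1/(√(-14 + 5) + (372 - 450)) = 1/(√(-9) - 78) = 1/(3*I - 78) = 1/(-78 + 3*I) = (-78 - 3*I)/6093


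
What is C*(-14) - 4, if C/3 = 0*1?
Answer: -4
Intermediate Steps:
C = 0 (C = 3*(0*1) = 3*0 = 0)
C*(-14) - 4 = 0*(-14) - 4 = 0 - 4 = -4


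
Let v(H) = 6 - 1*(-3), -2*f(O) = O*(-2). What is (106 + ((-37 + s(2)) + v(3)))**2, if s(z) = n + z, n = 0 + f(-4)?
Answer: 5776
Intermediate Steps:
f(O) = O (f(O) = -O*(-2)/2 = -(-1)*O = O)
n = -4 (n = 0 - 4 = -4)
s(z) = -4 + z
v(H) = 9 (v(H) = 6 + 3 = 9)
(106 + ((-37 + s(2)) + v(3)))**2 = (106 + ((-37 + (-4 + 2)) + 9))**2 = (106 + ((-37 - 2) + 9))**2 = (106 + (-39 + 9))**2 = (106 - 30)**2 = 76**2 = 5776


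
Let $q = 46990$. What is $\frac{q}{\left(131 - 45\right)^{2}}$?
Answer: $\frac{23495}{3698} \approx 6.3534$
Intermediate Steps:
$\frac{q}{\left(131 - 45\right)^{2}} = \frac{46990}{\left(131 - 45\right)^{2}} = \frac{46990}{86^{2}} = \frac{46990}{7396} = 46990 \cdot \frac{1}{7396} = \frac{23495}{3698}$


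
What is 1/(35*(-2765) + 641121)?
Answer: 1/544346 ≈ 1.8371e-6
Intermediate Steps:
1/(35*(-2765) + 641121) = 1/(-96775 + 641121) = 1/544346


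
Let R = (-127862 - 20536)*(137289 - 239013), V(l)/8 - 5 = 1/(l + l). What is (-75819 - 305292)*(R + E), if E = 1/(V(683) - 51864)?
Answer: -67878664898905550225441/11798596 ≈ -5.7531e+15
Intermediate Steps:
V(l) = 40 + 4/l (V(l) = 40 + 8/(l + l) = 40 + 8/((2*l)) = 40 + 8*(1/(2*l)) = 40 + 4/l)
R = 15095638152 (R = -148398*(-101724) = 15095638152)
E = -683/35395788 (E = 1/((40 + 4/683) - 51864) = 1/(27324/683 - 51864) = 1/(-35395788/683) = -683/35395788 ≈ -1.9296e-5)
(-75819 - 305292)*(R + E) = (-75819 - 305292)*(15095638152 - 683/35395788) = -381111*534322007752903093/35395788 = -67878664898905550225441/11798596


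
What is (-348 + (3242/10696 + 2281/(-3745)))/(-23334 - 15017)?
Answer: 996566089/109729114180 ≈ 0.0090820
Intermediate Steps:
(-348 + (3242/10696 + 2281/(-3745)))/(-23334 - 15017) = (-348 + (3242*(1/10696) + 2281*(-1/3745)))/(-38351) = (-348 + (1621/5348 - 2281/3745))*(-1/38351) = (-348 - 875449/2861180)*(-1/38351) = -996566089/2861180*(-1/38351) = 996566089/109729114180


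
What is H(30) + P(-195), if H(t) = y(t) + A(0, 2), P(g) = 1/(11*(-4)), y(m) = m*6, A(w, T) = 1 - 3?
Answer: 7831/44 ≈ 177.98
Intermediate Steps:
A(w, T) = -2
y(m) = 6*m
P(g) = -1/44 (P(g) = 1/(-44) = -1/44)
H(t) = -2 + 6*t (H(t) = 6*t - 2 = -2 + 6*t)
H(30) + P(-195) = (-2 + 6*30) - 1/44 = (-2 + 180) - 1/44 = 178 - 1/44 = 7831/44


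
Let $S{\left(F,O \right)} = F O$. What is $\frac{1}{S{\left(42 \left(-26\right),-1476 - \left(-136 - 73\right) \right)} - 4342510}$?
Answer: $- \frac{1}{2958946} \approx -3.3796 \cdot 10^{-7}$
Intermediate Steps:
$\frac{1}{S{\left(42 \left(-26\right),-1476 - \left(-136 - 73\right) \right)} - 4342510} = \frac{1}{42 \left(-26\right) \left(-1476 - \left(-136 - 73\right)\right) - 4342510} = \frac{1}{- 1092 \left(-1476 - \left(-136 - 73\right)\right) - 4342510} = \frac{1}{- 1092 \left(-1476 - -209\right) - 4342510} = \frac{1}{- 1092 \left(-1476 + 209\right) - 4342510} = \frac{1}{\left(-1092\right) \left(-1267\right) - 4342510} = \frac{1}{1383564 - 4342510} = \frac{1}{-2958946} = - \frac{1}{2958946}$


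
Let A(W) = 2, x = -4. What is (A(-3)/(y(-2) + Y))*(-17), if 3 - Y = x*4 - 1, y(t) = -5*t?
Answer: -17/15 ≈ -1.1333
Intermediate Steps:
Y = 20 (Y = 3 - (-4*4 - 1) = 3 - (-16 - 1) = 3 - 1*(-17) = 3 + 17 = 20)
(A(-3)/(y(-2) + Y))*(-17) = (2/(-5*(-2) + 20))*(-17) = (2/(10 + 20))*(-17) = (2/30)*(-17) = ((1/30)*2)*(-17) = (1/15)*(-17) = -17/15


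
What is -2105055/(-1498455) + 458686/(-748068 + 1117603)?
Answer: 32560262879/12305145965 ≈ 2.6461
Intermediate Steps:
-2105055/(-1498455) + 458686/(-748068 + 1117603) = -2105055*(-1/1498455) + 458686/369535 = 46779/33299 + 458686*(1/369535) = 46779/33299 + 458686/369535 = 32560262879/12305145965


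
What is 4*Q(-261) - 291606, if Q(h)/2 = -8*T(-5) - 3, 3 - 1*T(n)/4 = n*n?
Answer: -285998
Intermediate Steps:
T(n) = 12 - 4*n² (T(n) = 12 - 4*n*n = 12 - 4*n²)
Q(h) = 1402 (Q(h) = 2*(-8*(12 - 4*(-5)²) - 3) = 2*(-8*(12 - 4*25) - 3) = 2*(-8*(12 - 100) - 3) = 2*(-8*(-88) - 3) = 2*(704 - 3) = 2*701 = 1402)
4*Q(-261) - 291606 = 4*1402 - 291606 = 5608 - 291606 = -285998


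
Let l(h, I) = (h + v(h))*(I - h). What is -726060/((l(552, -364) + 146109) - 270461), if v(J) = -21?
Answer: 181515/152687 ≈ 1.1888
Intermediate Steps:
l(h, I) = (-21 + h)*(I - h) (l(h, I) = (h - 21)*(I - h) = (-21 + h)*(I - h))
-726060/((l(552, -364) + 146109) - 270461) = -726060/(((-1*552² - 21*(-364) + 21*552 - 364*552) + 146109) - 270461) = -726060/(((-1*304704 + 7644 + 11592 - 200928) + 146109) - 270461) = -726060/(((-304704 + 7644 + 11592 - 200928) + 146109) - 270461) = -726060/((-486396 + 146109) - 270461) = -726060/(-340287 - 270461) = -726060/(-610748) = -726060*(-1/610748) = 181515/152687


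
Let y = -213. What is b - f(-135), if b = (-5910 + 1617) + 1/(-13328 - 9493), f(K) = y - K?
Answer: -96190516/22821 ≈ -4215.0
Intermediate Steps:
f(K) = -213 - K
b = -97970554/22821 (b = -4293 + 1/(-22821) = -4293 - 1/22821 = -97970554/22821 ≈ -4293.0)
b - f(-135) = -97970554/22821 - (-213 - 1*(-135)) = -97970554/22821 - (-213 + 135) = -97970554/22821 - 1*(-78) = -97970554/22821 + 78 = -96190516/22821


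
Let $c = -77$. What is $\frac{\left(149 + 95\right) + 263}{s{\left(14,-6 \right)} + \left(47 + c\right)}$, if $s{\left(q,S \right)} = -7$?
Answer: $- \frac{507}{37} \approx -13.703$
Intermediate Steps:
$\frac{\left(149 + 95\right) + 263}{s{\left(14,-6 \right)} + \left(47 + c\right)} = \frac{\left(149 + 95\right) + 263}{-7 + \left(47 - 77\right)} = \frac{244 + 263}{-7 - 30} = \frac{507}{-37} = 507 \left(- \frac{1}{37}\right) = - \frac{507}{37}$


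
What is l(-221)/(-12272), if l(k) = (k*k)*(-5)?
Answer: 18785/944 ≈ 19.899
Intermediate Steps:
l(k) = -5*k² (l(k) = k²*(-5) = -5*k²)
l(-221)/(-12272) = -5*(-221)²/(-12272) = -5*48841*(-1/12272) = -244205*(-1/12272) = 18785/944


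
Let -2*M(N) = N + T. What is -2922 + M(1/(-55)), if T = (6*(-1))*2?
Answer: -320759/110 ≈ -2916.0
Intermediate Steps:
T = -12 (T = -6*2 = -12)
M(N) = 6 - N/2 (M(N) = -(N - 12)/2 = -(-12 + N)/2 = 6 - N/2)
-2922 + M(1/(-55)) = -2922 + (6 - ½/(-55)) = -2922 + (6 - ½*(-1/55)) = -2922 + (6 + 1/110) = -2922 + 661/110 = -320759/110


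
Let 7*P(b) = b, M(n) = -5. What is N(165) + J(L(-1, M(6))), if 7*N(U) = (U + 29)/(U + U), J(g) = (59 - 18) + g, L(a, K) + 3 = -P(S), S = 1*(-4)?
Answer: 44647/1155 ≈ 38.655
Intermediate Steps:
S = -4
P(b) = b/7
L(a, K) = -17/7 (L(a, K) = -3 - (-4)/7 = -3 - 1*(-4/7) = -3 + 4/7 = -17/7)
J(g) = 41 + g
N(U) = (29 + U)/(14*U) (N(U) = ((U + 29)/(U + U))/7 = ((29 + U)/((2*U)))/7 = ((29 + U)*(1/(2*U)))/7 = ((29 + U)/(2*U))/7 = (29 + U)/(14*U))
N(165) + J(L(-1, M(6))) = (1/14)*(29 + 165)/165 + (41 - 17/7) = (1/14)*(1/165)*194 + 270/7 = 97/1155 + 270/7 = 44647/1155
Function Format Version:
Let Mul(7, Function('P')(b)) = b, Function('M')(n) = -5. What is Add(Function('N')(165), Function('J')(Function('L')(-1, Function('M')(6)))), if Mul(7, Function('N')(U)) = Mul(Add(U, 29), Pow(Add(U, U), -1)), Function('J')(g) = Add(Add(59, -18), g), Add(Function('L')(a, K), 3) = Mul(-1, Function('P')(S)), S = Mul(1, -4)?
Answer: Rational(44647, 1155) ≈ 38.655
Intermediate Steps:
S = -4
Function('P')(b) = Mul(Rational(1, 7), b)
Function('L')(a, K) = Rational(-17, 7) (Function('L')(a, K) = Add(-3, Mul(-1, Mul(Rational(1, 7), -4))) = Add(-3, Mul(-1, Rational(-4, 7))) = Add(-3, Rational(4, 7)) = Rational(-17, 7))
Function('J')(g) = Add(41, g)
Function('N')(U) = Mul(Rational(1, 14), Pow(U, -1), Add(29, U)) (Function('N')(U) = Mul(Rational(1, 7), Mul(Add(U, 29), Pow(Add(U, U), -1))) = Mul(Rational(1, 7), Mul(Add(29, U), Pow(Mul(2, U), -1))) = Mul(Rational(1, 7), Mul(Add(29, U), Mul(Rational(1, 2), Pow(U, -1)))) = Mul(Rational(1, 7), Mul(Rational(1, 2), Pow(U, -1), Add(29, U))) = Mul(Rational(1, 14), Pow(U, -1), Add(29, U)))
Add(Function('N')(165), Function('J')(Function('L')(-1, Function('M')(6)))) = Add(Mul(Rational(1, 14), Pow(165, -1), Add(29, 165)), Add(41, Rational(-17, 7))) = Add(Mul(Rational(1, 14), Rational(1, 165), 194), Rational(270, 7)) = Add(Rational(97, 1155), Rational(270, 7)) = Rational(44647, 1155)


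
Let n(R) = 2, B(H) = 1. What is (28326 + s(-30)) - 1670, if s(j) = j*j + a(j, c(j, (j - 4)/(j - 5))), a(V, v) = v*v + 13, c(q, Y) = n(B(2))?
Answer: 27573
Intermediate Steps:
c(q, Y) = 2
a(V, v) = 13 + v² (a(V, v) = v² + 13 = 13 + v²)
s(j) = 17 + j² (s(j) = j*j + (13 + 2²) = j² + (13 + 4) = j² + 17 = 17 + j²)
(28326 + s(-30)) - 1670 = (28326 + (17 + (-30)²)) - 1670 = (28326 + (17 + 900)) - 1670 = (28326 + 917) - 1670 = 29243 - 1670 = 27573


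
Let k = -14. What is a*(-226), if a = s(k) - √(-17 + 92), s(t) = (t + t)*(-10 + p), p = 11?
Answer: 6328 + 1130*√3 ≈ 8285.2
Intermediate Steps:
s(t) = 2*t (s(t) = (t + t)*(-10 + 11) = (2*t)*1 = 2*t)
a = -28 - 5*√3 (a = 2*(-14) - √(-17 + 92) = -28 - √75 = -28 - 5*√3 ≈ -36.660)
a*(-226) = (-28 - 5*√3)*(-226) = 6328 + 1130*√3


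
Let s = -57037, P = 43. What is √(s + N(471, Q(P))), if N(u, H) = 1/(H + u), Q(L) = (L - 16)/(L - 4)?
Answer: I*√536168085243/3066 ≈ 238.82*I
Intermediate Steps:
Q(L) = (-16 + L)/(-4 + L)
√(s + N(471, Q(P))) = √(-57037 + 1/((-16 + 43)/(-4 + 43) + 471)) = √(-57037 + 1/(27/39 + 471)) = √(-57037 + 1/((1/39)*27 + 471)) = √(-57037 + 1/(9/13 + 471)) = √(-57037 + 1/(6132/13)) = √(-57037 + 13/6132) = √(-349750871/6132) = I*√536168085243/3066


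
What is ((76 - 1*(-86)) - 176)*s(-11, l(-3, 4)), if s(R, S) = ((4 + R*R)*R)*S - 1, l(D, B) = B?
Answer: 77014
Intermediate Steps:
s(R, S) = -1 + R*S*(4 + R²) (s(R, S) = ((4 + R²)*R)*S - 1 = (R*(4 + R²))*S - 1 = R*S*(4 + R²) - 1 = -1 + R*S*(4 + R²))
((76 - 1*(-86)) - 176)*s(-11, l(-3, 4)) = ((76 - 1*(-86)) - 176)*(-1 + 4*(-11)³ + 4*(-11)*4) = ((76 + 86) - 176)*(-1 + 4*(-1331) - 176) = (162 - 176)*(-1 - 5324 - 176) = -14*(-5501) = 77014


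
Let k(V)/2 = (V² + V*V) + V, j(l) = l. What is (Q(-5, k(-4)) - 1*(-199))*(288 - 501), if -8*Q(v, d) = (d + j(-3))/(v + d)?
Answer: -5760869/136 ≈ -42359.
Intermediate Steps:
k(V) = 2*V + 4*V² (k(V) = 2*((V² + V*V) + V) = 2*((V² + V²) + V) = 2*(2*V² + V) = 2*(V + 2*V²) = 2*V + 4*V²)
Q(v, d) = -(-3 + d)/(8*(d + v)) (Q(v, d) = -(d - 3)/(8*(v + d)) = -(-3 + d)/(8*(d + v)))
(Q(-5, k(-4)) - 1*(-199))*(288 - 501) = ((3 - 2*(-4)*(1 + 2*(-4)))/(8*(2*(-4)*(1 + 2*(-4)) - 5)) - 1*(-199))*(288 - 501) = ((3 - 2*(-4)*(1 - 8))/(8*(2*(-4)*(1 - 8) - 5)) + 199)*(-213) = ((3 - 2*(-4)*(-7))/(8*(2*(-4)*(-7) - 5)) + 199)*(-213) = ((3 - 1*56)/(8*(56 - 5)) + 199)*(-213) = ((⅛)*(3 - 56)/51 + 199)*(-213) = ((⅛)*(1/51)*(-53) + 199)*(-213) = (-53/408 + 199)*(-213) = (81139/408)*(-213) = -5760869/136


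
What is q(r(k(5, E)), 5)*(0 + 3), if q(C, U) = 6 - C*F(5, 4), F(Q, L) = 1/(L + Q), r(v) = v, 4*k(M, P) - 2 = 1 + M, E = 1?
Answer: 52/3 ≈ 17.333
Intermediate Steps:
k(M, P) = ¾ + M/4 (k(M, P) = ½ + (1 + M)/4 = ½ + (¼ + M/4) = ¾ + M/4)
q(C, U) = 6 - C/9 (q(C, U) = 6 - C/(4 + 5) = 6 - C/9)
q(r(k(5, E)), 5)*(0 + 3) = (6 - (¾ + (¼)*5)/9)*(0 + 3) = (6 - (¾ + 5/4)/9)*3 = (6 - ⅑*2)*3 = (6 - 2/9)*3 = (52/9)*3 = 52/3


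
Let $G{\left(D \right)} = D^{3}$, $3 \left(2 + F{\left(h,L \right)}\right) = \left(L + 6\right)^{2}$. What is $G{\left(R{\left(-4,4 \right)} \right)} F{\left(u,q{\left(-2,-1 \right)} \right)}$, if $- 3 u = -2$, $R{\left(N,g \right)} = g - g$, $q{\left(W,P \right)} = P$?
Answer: $0$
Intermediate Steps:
$R{\left(N,g \right)} = 0$
$u = \frac{2}{3}$ ($u = \left(- \frac{1}{3}\right) \left(-2\right) = \frac{2}{3} \approx 0.66667$)
$F{\left(h,L \right)} = -2 + \frac{\left(6 + L\right)^{2}}{3}$ ($F{\left(h,L \right)} = -2 + \frac{\left(L + 6\right)^{2}}{3} = -2 + \frac{\left(6 + L\right)^{2}}{3}$)
$G{\left(R{\left(-4,4 \right)} \right)} F{\left(u,q{\left(-2,-1 \right)} \right)} = 0^{3} \left(-2 + \frac{\left(6 - 1\right)^{2}}{3}\right) = 0 \left(-2 + \frac{5^{2}}{3}\right) = 0 \left(-2 + \frac{1}{3} \cdot 25\right) = 0 \left(-2 + \frac{25}{3}\right) = 0 \cdot \frac{19}{3} = 0$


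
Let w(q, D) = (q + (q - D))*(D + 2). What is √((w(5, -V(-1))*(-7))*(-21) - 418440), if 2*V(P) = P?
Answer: I*√1659795/2 ≈ 644.17*I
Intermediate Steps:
V(P) = P/2
w(q, D) = (2 + D)*(-D + 2*q) (w(q, D) = (-D + 2*q)*(2 + D) = (2 + D)*(-D + 2*q))
√((w(5, -V(-1))*(-7))*(-21) - 418440) = √(((-(-(-1)/2)² - (-2)*(½)*(-1) + 4*5 + 2*(-(-1)/2)*5)*(-7))*(-21) - 418440) = √(((-(-1*(-½))² - (-2)*(-1)/2 + 20 + 2*(-1*(-½))*5)*(-7))*(-21) - 418440) = √(((-(½)² - 2*½ + 20 + 2*(½)*5)*(-7))*(-21) - 418440) = √(((-1*¼ - 1 + 20 + 5)*(-7))*(-21) - 418440) = √(((-¼ - 1 + 20 + 5)*(-7))*(-21) - 418440) = √(((95/4)*(-7))*(-21) - 418440) = √(-665/4*(-21) - 418440) = √(13965/4 - 418440) = √(-1659795/4) = I*√1659795/2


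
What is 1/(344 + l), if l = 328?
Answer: 1/672 ≈ 0.0014881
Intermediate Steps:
1/(344 + l) = 1/(344 + 328) = 1/672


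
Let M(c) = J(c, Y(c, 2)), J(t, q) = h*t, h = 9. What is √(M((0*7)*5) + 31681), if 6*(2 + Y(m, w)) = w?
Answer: √31681 ≈ 177.99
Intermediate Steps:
Y(m, w) = -2 + w/6
J(t, q) = 9*t
M(c) = 9*c
√(M((0*7)*5) + 31681) = √(9*((0*7)*5) + 31681) = √(9*(0*5) + 31681) = √(9*0 + 31681) = √(0 + 31681) = √31681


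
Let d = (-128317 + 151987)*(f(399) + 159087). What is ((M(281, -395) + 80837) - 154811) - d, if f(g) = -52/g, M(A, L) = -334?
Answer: -500832848254/133 ≈ -3.7657e+9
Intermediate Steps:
d = 500822965290/133 (d = (-128317 + 151987)*(-52/399 + 159087) = 23670*(-52*1/399 + 159087) = 23670*(-52/399 + 159087) = 23670*(63475661/399) = 500822965290/133 ≈ 3.7656e+9)
((M(281, -395) + 80837) - 154811) - d = ((-334 + 80837) - 154811) - 1*500822965290/133 = (80503 - 154811) - 500822965290/133 = -74308 - 500822965290/133 = -500832848254/133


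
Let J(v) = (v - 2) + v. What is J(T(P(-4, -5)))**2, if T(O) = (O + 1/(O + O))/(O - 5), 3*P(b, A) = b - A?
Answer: 1521/196 ≈ 7.7602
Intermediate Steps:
P(b, A) = -A/3 + b/3 (P(b, A) = (b - A)/3 = -A/3 + b/3)
T(O) = (O + 1/(2*O))/(-5 + O)
J(v) = -2 + 2*v (J(v) = (-2 + v) + v = -2 + 2*v)
J(T(P(-4, -5)))**2 = (-2 + 2*((1/2 + (-1/3*(-5) + (1/3)*(-4))**2)/((-1/3*(-5) + (1/3)*(-4))*(-5 + (-1/3*(-5) + (1/3)*(-4))))))**2 = (-2 + 2*((1/2 + (5/3 - 4/3)**2)/((5/3 - 4/3)*(-5 + (5/3 - 4/3)))))**2 = (-2 + 2*((1/2 + (1/3)**2)/((1/3)*(-5 + 1/3))))**2 = (-2 + 2*(3*(1/2 + 1/9)/(-14/3)))**2 = (-2 + 2*(3*(-3/14)*(11/18)))**2 = (-2 + 2*(-11/28))**2 = (-2 - 11/14)**2 = (-39/14)**2 = 1521/196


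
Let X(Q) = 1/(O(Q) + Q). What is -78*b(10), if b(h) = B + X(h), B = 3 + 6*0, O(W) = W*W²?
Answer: -118209/505 ≈ -234.08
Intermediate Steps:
O(W) = W³
B = 3 (B = 3 + 0 = 3)
X(Q) = 1/(Q + Q³) (X(Q) = 1/(Q³ + Q) = 1/(Q + Q³))
b(h) = 3 + 1/(h + h³)
-78*b(10) = -78*(3 + 1/(10 + 10³)) = -78*(3 + 1/(10 + 1000)) = -78*(3 + 1/1010) = -78*3031/1010 = -118209/505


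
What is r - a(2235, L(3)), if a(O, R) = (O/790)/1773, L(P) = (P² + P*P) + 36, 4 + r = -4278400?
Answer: -399508808861/93378 ≈ -4.2784e+6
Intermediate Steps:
r = -4278404 (r = -4 - 4278400 = -4278404)
L(P) = 36 + 2*P² (L(P) = (P² + P²) + 36 = 2*P² + 36 = 36 + 2*P²)
a(O, R) = O/1400670 (a(O, R) = (O*(1/790))*(1/1773) = (O/790)*(1/1773) = O/1400670)
r - a(2235, L(3)) = -4278404 - 2235/1400670 = -4278404 - 1*149/93378 = -4278404 - 149/93378 = -399508808861/93378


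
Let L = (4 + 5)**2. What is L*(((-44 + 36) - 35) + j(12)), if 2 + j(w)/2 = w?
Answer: -1863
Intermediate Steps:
L = 81 (L = 9**2 = 81)
j(w) = -4 + 2*w
L*(((-44 + 36) - 35) + j(12)) = 81*(((-44 + 36) - 35) + (-4 + 2*12)) = 81*((-8 - 35) + (-4 + 24)) = 81*(-43 + 20) = 81*(-23) = -1863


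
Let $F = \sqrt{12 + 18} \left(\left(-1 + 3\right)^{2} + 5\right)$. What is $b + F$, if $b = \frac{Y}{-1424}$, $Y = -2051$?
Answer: $\frac{2051}{1424} + 9 \sqrt{30} \approx 50.735$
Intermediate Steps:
$b = \frac{2051}{1424}$ ($b = - \frac{2051}{-1424} = \left(-2051\right) \left(- \frac{1}{1424}\right) = \frac{2051}{1424} \approx 1.4403$)
$F = 9 \sqrt{30}$ ($F = \sqrt{30} \left(2^{2} + 5\right) = \sqrt{30} \left(4 + 5\right) = \sqrt{30} \cdot 9 = 9 \sqrt{30} \approx 49.295$)
$b + F = \frac{2051}{1424} + 9 \sqrt{30}$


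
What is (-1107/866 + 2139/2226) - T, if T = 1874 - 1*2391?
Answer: 83001447/160643 ≈ 516.68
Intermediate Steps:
T = -517 (T = 1874 - 2391 = -517)
(-1107/866 + 2139/2226) - T = (-1107/866 + 2139/2226) - 1*(-517) = (-1107*1/866 + 2139*(1/2226)) + 517 = (-1107/866 + 713/742) + 517 = -50984/160643 + 517 = 83001447/160643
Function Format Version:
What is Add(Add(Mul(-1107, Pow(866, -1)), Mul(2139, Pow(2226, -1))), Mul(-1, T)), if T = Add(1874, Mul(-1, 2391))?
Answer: Rational(83001447, 160643) ≈ 516.68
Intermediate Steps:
T = -517 (T = Add(1874, -2391) = -517)
Add(Add(Mul(-1107, Pow(866, -1)), Mul(2139, Pow(2226, -1))), Mul(-1, T)) = Add(Add(Mul(-1107, Pow(866, -1)), Mul(2139, Pow(2226, -1))), Mul(-1, -517)) = Add(Add(Mul(-1107, Rational(1, 866)), Mul(2139, Rational(1, 2226))), 517) = Add(Add(Rational(-1107, 866), Rational(713, 742)), 517) = Add(Rational(-50984, 160643), 517) = Rational(83001447, 160643)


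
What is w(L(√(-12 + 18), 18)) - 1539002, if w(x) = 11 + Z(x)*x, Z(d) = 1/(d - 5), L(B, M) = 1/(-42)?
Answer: -324727100/211 ≈ -1.5390e+6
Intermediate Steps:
L(B, M) = -1/42
Z(d) = 1/(-5 + d)
w(x) = 11 + x/(-5 + x)
w(L(√(-12 + 18), 18)) - 1539002 = (-55 + 12*(-1/42))/(-5 - 1/42) - 1539002 = (-55 - 2/7)/(-211/42) - 1539002 = -42/211*(-387/7) - 1539002 = 2322/211 - 1539002 = -324727100/211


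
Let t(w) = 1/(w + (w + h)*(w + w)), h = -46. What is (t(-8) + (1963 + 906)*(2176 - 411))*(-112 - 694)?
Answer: -1746843784283/428 ≈ -4.0814e+9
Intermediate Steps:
t(w) = 1/(w + 2*w*(-46 + w)) (t(w) = 1/(w + (w - 46)*(w + w)) = 1/(w + (-46 + w)*(2*w)) = 1/(w + 2*w*(-46 + w)))
(t(-8) + (1963 + 906)*(2176 - 411))*(-112 - 694) = (1/((-8)*(-91 + 2*(-8))) + (1963 + 906)*(2176 - 411))*(-112 - 694) = (-1/(8*(-91 - 16)) + 2869*1765)*(-806) = (-⅛/(-107) + 5063785)*(-806) = (-⅛*(-1/107) + 5063785)*(-806) = (1/856 + 5063785)*(-806) = (4334599961/856)*(-806) = -1746843784283/428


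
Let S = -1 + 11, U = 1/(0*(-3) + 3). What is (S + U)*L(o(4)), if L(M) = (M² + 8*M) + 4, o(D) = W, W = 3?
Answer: 1147/3 ≈ 382.33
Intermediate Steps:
o(D) = 3
L(M) = 4 + M² + 8*M
U = ⅓ (U = 1/(0 + 3) = 1/3 = ⅓ ≈ 0.33333)
S = 10
(S + U)*L(o(4)) = (10 + ⅓)*(4 + 3² + 8*3) = 31*(4 + 9 + 24)/3 = (31/3)*37 = 1147/3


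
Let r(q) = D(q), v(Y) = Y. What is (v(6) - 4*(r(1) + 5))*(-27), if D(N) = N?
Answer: 486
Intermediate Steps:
r(q) = q
(v(6) - 4*(r(1) + 5))*(-27) = (6 - 4*(1 + 5))*(-27) = (6 - 4*6)*(-27) = (6 - 24)*(-27) = -18*(-27) = 486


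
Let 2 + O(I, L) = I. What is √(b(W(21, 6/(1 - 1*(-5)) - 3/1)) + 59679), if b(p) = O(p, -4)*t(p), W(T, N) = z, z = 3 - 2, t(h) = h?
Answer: √59678 ≈ 244.29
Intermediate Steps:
O(I, L) = -2 + I
z = 1
W(T, N) = 1
b(p) = p*(-2 + p) (b(p) = (-2 + p)*p = p*(-2 + p))
√(b(W(21, 6/(1 - 1*(-5)) - 3/1)) + 59679) = √(1*(-2 + 1) + 59679) = √(1*(-1) + 59679) = √(-1 + 59679) = √59678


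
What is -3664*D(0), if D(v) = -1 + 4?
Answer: -10992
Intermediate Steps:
D(v) = 3
-3664*D(0) = -3664*3 = -10992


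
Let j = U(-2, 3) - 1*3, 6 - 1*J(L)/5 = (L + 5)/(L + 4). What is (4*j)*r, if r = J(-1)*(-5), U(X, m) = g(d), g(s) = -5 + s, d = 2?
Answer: 2800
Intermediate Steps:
J(L) = 30 - 5*(5 + L)/(4 + L) (J(L) = 30 - 5*(L + 5)/(L + 4) = 30 - 5*(5 + L)/(4 + L))
U(X, m) = -3 (U(X, m) = -5 + 2 = -3)
j = -6 (j = -3 - 1*3 = -3 - 3 = -6)
r = -350/3 (r = (5*(19 + 5*(-1))/(4 - 1))*(-5) = (5*(19 - 5)/3)*(-5) = (5*(1/3)*14)*(-5) = (70/3)*(-5) = -350/3 ≈ -116.67)
(4*j)*r = (4*(-6))*(-350/3) = -24*(-350/3) = 2800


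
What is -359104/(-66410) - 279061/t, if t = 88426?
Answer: 36932093/16403270 ≈ 2.2515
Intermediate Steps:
-359104/(-66410) - 279061/t = -359104/(-66410) - 279061/88426 = -359104*(-1/66410) - 279061*1/88426 = 179552/33205 - 1559/494 = 36932093/16403270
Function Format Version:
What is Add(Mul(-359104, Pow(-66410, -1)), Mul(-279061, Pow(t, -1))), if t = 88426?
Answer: Rational(36932093, 16403270) ≈ 2.2515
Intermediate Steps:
Add(Mul(-359104, Pow(-66410, -1)), Mul(-279061, Pow(t, -1))) = Add(Mul(-359104, Pow(-66410, -1)), Mul(-279061, Pow(88426, -1))) = Add(Mul(-359104, Rational(-1, 66410)), Mul(-279061, Rational(1, 88426))) = Add(Rational(179552, 33205), Rational(-1559, 494)) = Rational(36932093, 16403270)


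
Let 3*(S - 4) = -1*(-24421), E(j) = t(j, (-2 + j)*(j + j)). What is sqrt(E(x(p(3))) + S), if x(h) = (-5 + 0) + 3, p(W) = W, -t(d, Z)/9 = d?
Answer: sqrt(73461)/3 ≈ 90.346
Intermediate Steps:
t(d, Z) = -9*d
x(h) = -2 (x(h) = -5 + 3 = -2)
E(j) = -9*j
S = 24433/3 (S = 4 + (-1*(-24421))/3 = 4 + (1/3)*24421 = 4 + 24421/3 = 24433/3 ≈ 8144.3)
sqrt(E(x(p(3))) + S) = sqrt(-9*(-2) + 24433/3) = sqrt(18 + 24433/3) = sqrt(24487/3) = sqrt(73461)/3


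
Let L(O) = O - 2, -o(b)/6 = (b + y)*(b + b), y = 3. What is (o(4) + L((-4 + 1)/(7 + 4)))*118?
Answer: -439078/11 ≈ -39916.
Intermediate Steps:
o(b) = -12*b*(3 + b) (o(b) = -6*(b + 3)*(b + b) = -6*(3 + b)*2*b = -12*b*(3 + b))
L(O) = -2 + O
(o(4) + L((-4 + 1)/(7 + 4)))*118 = (-12*4*(3 + 4) + (-2 + (-4 + 1)/(7 + 4)))*118 = (-12*4*7 + (-2 - 3/11))*118 = (-336 + (-2 - 3*1/11))*118 = (-336 + (-2 - 3/11))*118 = (-336 - 25/11)*118 = -3721/11*118 = -439078/11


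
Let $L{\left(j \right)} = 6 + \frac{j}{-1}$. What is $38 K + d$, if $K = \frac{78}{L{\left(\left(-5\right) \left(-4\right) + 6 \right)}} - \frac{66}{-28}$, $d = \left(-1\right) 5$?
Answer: $- \frac{2227}{35} \approx -63.629$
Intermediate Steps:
$d = -5$
$L{\left(j \right)} = 6 - j$ ($L{\left(j \right)} = 6 + j \left(-1\right) = 6 - j$)
$K = - \frac{54}{35}$ ($K = \frac{78}{6 - \left(\left(-5\right) \left(-4\right) + 6\right)} - \frac{66}{-28} = \frac{78}{6 - \left(20 + 6\right)} - - \frac{33}{14} = \frac{78}{6 - 26} + \frac{33}{14} = \frac{78}{-20} + \frac{33}{14} = 78 \left(- \frac{1}{20}\right) + \frac{33}{14} = - \frac{39}{10} + \frac{33}{14} = - \frac{54}{35} \approx -1.5429$)
$38 K + d = 38 \left(- \frac{54}{35}\right) - 5 = - \frac{2052}{35} - 5 = - \frac{2227}{35}$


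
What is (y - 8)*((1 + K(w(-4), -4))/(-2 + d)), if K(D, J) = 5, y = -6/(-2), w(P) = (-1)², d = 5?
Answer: -10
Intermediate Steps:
w(P) = 1
y = 3 (y = -6*(-1)/2 = -3*(-1) = 3)
(y - 8)*((1 + K(w(-4), -4))/(-2 + d)) = (3 - 8)*((1 + 5)/(-2 + 5)) = -30/3 = -5*2 = -10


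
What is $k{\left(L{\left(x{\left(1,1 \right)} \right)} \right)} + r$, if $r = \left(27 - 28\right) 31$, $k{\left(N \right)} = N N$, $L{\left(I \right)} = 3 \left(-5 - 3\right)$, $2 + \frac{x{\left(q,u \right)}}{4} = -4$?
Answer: $545$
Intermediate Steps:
$x{\left(q,u \right)} = -24$ ($x{\left(q,u \right)} = -8 + 4 \left(-4\right) = -8 - 16 = -24$)
$L{\left(I \right)} = -24$ ($L{\left(I \right)} = 3 \left(-8\right) = -24$)
$k{\left(N \right)} = N^{2}$
$r = -31$ ($r = \left(-1\right) 31 = -31$)
$k{\left(L{\left(x{\left(1,1 \right)} \right)} \right)} + r = \left(-24\right)^{2} - 31 = 576 - 31 = 545$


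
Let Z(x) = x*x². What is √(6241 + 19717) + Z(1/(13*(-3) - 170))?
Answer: -1/9129329 + √25958 ≈ 161.11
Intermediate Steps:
Z(x) = x³
√(6241 + 19717) + Z(1/(13*(-3) - 170)) = √(6241 + 19717) + (1/(13*(-3) - 170))³ = √25958 + (1/(-39 - 170))³ = √25958 + (1/(-209))³ = √25958 + (-1/209)³ = √25958 - 1/9129329 = -1/9129329 + √25958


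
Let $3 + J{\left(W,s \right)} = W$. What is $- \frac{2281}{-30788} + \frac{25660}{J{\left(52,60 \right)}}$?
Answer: $\frac{790131849}{1508612} \approx 523.75$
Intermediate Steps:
$J{\left(W,s \right)} = -3 + W$
$- \frac{2281}{-30788} + \frac{25660}{J{\left(52,60 \right)}} = - \frac{2281}{-30788} + \frac{25660}{-3 + 52} = \left(-2281\right) \left(- \frac{1}{30788}\right) + \frac{25660}{49} = \frac{2281}{30788} + 25660 \cdot \frac{1}{49} = \frac{2281}{30788} + \frac{25660}{49} = \frac{790131849}{1508612}$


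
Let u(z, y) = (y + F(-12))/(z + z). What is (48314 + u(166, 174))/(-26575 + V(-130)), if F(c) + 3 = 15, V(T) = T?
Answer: -8020217/4433030 ≈ -1.8092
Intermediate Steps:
F(c) = 12 (F(c) = -3 + 15 = 12)
u(z, y) = (12 + y)/(2*z) (u(z, y) = (y + 12)/(z + z) = (12 + y)/((2*z)) = (12 + y)*(1/(2*z)) = (12 + y)/(2*z))
(48314 + u(166, 174))/(-26575 + V(-130)) = (48314 + (½)*(12 + 174)/166)/(-26575 - 130) = (48314 + (½)*(1/166)*186)/(-26705) = (48314 + 93/166)*(-1/26705) = (8020217/166)*(-1/26705) = -8020217/4433030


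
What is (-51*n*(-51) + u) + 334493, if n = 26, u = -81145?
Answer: 320974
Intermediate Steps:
(-51*n*(-51) + u) + 334493 = (-51*26*(-51) - 81145) + 334493 = (-1326*(-51) - 81145) + 334493 = (67626 - 81145) + 334493 = -13519 + 334493 = 320974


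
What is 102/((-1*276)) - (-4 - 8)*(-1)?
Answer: -569/46 ≈ -12.370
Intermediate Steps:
102/((-1*276)) - (-4 - 8)*(-1) = 102/(-276) - (-12)*(-1) = 102*(-1/276) - 1*12 = -17/46 - 12 = -569/46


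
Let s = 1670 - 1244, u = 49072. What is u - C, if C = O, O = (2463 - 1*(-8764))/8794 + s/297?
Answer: 42720017411/870606 ≈ 49069.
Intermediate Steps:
s = 426
O = 2360221/870606 (O = (2463 - 1*(-8764))/8794 + 426/297 = (2463 + 8764)*(1/8794) + 426*(1/297) = 11227*(1/8794) + 142/99 = 11227/8794 + 142/99 = 2360221/870606 ≈ 2.7110)
C = 2360221/870606 ≈ 2.7110
u - C = 49072 - 1*2360221/870606 = 49072 - 2360221/870606 = 42720017411/870606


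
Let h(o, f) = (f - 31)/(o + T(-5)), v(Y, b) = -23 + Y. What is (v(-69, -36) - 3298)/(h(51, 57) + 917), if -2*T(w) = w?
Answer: -362730/98171 ≈ -3.6949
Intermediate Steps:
T(w) = -w/2
h(o, f) = (-31 + f)/(5/2 + o) (h(o, f) = (f - 31)/(o - 1/2*(-5)) = (-31 + f)/(o + 5/2) = (-31 + f)/(5/2 + o))
(v(-69, -36) - 3298)/(h(51, 57) + 917) = ((-23 - 69) - 3298)/(2*(-31 + 57)/(5 + 2*51) + 917) = (-92 - 3298)/(2*26/(5 + 102) + 917) = -3390/(2*26/107 + 917) = -3390/(2*(1/107)*26 + 917) = -3390/(52/107 + 917) = -3390/98171/107 = -3390*107/98171 = -362730/98171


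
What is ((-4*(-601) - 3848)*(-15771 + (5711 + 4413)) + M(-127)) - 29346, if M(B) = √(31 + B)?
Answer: 8124922 + 4*I*√6 ≈ 8.1249e+6 + 9.798*I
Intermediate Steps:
((-4*(-601) - 3848)*(-15771 + (5711 + 4413)) + M(-127)) - 29346 = ((-4*(-601) - 3848)*(-15771 + (5711 + 4413)) + √(31 - 127)) - 29346 = ((2404 - 3848)*(-15771 + 10124) + √(-96)) - 29346 = (-1444*(-5647) + 4*I*√6) - 29346 = (8154268 + 4*I*√6) - 29346 = 8124922 + 4*I*√6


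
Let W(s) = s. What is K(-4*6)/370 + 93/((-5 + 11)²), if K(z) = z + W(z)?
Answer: 5447/2220 ≈ 2.4536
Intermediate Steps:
K(z) = 2*z (K(z) = z + z = 2*z)
K(-4*6)/370 + 93/((-5 + 11)²) = (2*(-4*6))/370 + 93/((-5 + 11)²) = (2*(-24))*(1/370) + 93/(6²) = -48*1/370 + 93/36 = -24/185 + 93*(1/36) = -24/185 + 31/12 = 5447/2220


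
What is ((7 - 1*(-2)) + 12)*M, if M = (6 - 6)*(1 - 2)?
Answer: 0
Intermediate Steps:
M = 0 (M = 0*(-1) = 0)
((7 - 1*(-2)) + 12)*M = ((7 - 1*(-2)) + 12)*0 = ((7 + 2) + 12)*0 = (9 + 12)*0 = 21*0 = 0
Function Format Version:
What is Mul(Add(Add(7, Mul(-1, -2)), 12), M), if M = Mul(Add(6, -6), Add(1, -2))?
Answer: 0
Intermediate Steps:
M = 0 (M = Mul(0, -1) = 0)
Mul(Add(Add(7, Mul(-1, -2)), 12), M) = Mul(Add(Add(7, Mul(-1, -2)), 12), 0) = Mul(Add(Add(7, 2), 12), 0) = Mul(Add(9, 12), 0) = Mul(21, 0) = 0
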